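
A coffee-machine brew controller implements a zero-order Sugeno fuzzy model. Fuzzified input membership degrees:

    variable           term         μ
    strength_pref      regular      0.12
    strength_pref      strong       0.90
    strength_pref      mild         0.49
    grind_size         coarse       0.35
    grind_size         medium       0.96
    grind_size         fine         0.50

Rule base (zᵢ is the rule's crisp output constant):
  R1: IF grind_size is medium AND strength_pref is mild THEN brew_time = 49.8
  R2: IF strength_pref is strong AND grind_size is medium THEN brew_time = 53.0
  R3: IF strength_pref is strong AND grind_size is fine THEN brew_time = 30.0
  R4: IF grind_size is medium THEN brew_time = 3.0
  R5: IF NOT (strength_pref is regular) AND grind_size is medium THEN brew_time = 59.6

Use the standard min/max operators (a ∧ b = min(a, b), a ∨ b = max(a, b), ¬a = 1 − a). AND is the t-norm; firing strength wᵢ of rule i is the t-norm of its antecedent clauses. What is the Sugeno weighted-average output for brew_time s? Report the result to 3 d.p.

R1 (z=49.8): medium=0.96, mild=0.49; AND[min(a, b)] → w = 0.49
R2 (z=53.0): strong=0.90, medium=0.96; AND[min(a, b)] → w = 0.90
R3 (z=30.0): strong=0.90, fine=0.50; AND[min(a, b)] → w = 0.50
R4 (z=3.0): medium=0.96 → w = 0.96
R5 (z=59.6): ¬regular=1−0.12=0.88, medium=0.96; AND[min(a, b)] → w = 0.88
Weighted average = (0.49·49.8 + 0.90·53.0 + 0.50·30.0 + 0.96·3.0 + 0.88·59.6) / (0.49 + 0.90 + 0.50 + 0.96 + 0.88)
  = 142.4300 / 3.7300 = 38.185

38.185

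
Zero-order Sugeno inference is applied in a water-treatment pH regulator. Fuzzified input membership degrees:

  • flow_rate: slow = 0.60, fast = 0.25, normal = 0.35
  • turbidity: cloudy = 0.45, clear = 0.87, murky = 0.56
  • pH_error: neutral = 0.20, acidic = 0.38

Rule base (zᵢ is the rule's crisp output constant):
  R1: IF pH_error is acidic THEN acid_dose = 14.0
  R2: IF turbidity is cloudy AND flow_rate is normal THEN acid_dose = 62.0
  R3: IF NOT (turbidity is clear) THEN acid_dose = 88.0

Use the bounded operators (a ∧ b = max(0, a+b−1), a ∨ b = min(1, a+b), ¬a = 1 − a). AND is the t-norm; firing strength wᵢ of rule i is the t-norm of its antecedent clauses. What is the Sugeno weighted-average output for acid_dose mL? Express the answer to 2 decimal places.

R1 (z=14.0): acidic=0.38 → w = 0.38
R2 (z=62.0): cloudy=0.45, normal=0.35; AND[max(0, a+b−1)] → w = 0.00
R3 (z=88.0): ¬clear=1−0.87=0.13 → w = 0.13
Weighted average = (0.38·14.0 + 0.00·62.0 + 0.13·88.0) / (0.38 + 0.00 + 0.13)
  = 16.7600 / 0.5100 = 32.86

32.86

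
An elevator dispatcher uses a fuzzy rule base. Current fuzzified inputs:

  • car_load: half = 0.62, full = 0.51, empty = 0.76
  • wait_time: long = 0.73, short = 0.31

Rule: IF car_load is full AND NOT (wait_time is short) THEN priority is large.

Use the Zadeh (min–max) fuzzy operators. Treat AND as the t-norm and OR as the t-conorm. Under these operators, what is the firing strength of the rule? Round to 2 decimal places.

0.51

firing strength: full=0.51, ¬short=1−0.31=0.69; AND[min(a, b)] → w = 0.51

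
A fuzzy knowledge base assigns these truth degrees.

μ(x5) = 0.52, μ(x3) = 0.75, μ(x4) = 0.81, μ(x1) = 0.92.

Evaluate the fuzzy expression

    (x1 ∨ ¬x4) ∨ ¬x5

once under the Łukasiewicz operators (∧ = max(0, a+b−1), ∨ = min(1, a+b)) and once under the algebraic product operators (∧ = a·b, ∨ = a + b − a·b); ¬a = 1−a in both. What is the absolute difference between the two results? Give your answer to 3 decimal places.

0.034

Under Łukasiewicz:
  ¬x4 = 1 − 0.81 = 0.19
  x1 ∨ ¬x4 = min(1, a+b) on (0.92, 0.19) = 1.00
  ¬x5 = 1 − 0.52 = 0.48
  (x1 ∨ ¬x4) ∨ ¬x5 = min(1, a+b) on (1.00, 0.48) = 1.00
  → value = 1.0000
Under algebraic product:
  ¬x4 = 1 − 0.8100 = 0.1900
  x1 ∨ ¬x4 = a + b − a·b on (0.9200, 0.1900) = 0.9352
  ¬x5 = 1 − 0.5200 = 0.4800
  (x1 ∨ ¬x4) ∨ ¬x5 = a + b − a·b on (0.9352, 0.4800) = 0.9663
  → value = 0.9663
|1.0000 − 0.9663| = 0.034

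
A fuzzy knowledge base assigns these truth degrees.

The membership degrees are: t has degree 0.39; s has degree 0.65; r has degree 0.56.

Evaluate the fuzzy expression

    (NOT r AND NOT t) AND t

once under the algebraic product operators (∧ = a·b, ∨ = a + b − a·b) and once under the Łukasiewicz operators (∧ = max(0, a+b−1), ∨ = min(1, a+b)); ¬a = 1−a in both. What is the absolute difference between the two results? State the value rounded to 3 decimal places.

Under algebraic product:
  NOT r = 1 − 0.5600 = 0.4400
  NOT t = 1 − 0.3900 = 0.6100
  NOT r AND NOT t = a·b on (0.4400, 0.6100) = 0.2684
  (NOT r AND NOT t) AND t = a·b on (0.2684, 0.3900) = 0.1047
  → value = 0.1047
Under Łukasiewicz:
  NOT r = 1 − 0.56 = 0.44
  NOT t = 1 − 0.39 = 0.61
  NOT r AND NOT t = max(0, a+b−1) on (0.44, 0.61) = 0.05
  (NOT r AND NOT t) AND t = max(0, a+b−1) on (0.05, 0.39) = 0.00
  → value = 0.0000
|0.1047 − 0.0000| = 0.105

0.105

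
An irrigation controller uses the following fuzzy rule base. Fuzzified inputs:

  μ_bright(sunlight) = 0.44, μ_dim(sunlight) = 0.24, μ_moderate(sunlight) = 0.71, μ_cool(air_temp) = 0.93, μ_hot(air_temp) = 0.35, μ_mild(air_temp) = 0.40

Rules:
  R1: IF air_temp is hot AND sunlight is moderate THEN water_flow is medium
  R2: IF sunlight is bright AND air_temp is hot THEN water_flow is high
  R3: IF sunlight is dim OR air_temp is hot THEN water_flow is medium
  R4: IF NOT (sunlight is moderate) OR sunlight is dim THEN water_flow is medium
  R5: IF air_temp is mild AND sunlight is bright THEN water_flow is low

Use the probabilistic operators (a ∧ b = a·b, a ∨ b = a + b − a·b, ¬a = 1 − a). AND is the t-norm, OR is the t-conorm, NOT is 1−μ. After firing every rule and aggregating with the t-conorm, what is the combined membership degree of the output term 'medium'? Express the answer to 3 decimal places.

0.800

R1: hot=0.35, moderate=0.71; AND[a·b] → w = 0.2485
R2: bright=0.44, hot=0.35; AND[a·b] → w = 0.1540
R3: dim=0.24, hot=0.35; OR[a + b − a·b] → w = 0.5060
R4: ¬moderate=1−0.71=0.29, dim=0.24; OR[a + b − a·b] → w = 0.4604
R5: mild=0.40, bright=0.44; AND[a·b] → w = 0.1760
Rules with consequent 'medium': {R1, R3, R4} → strengths 0.2485, 0.5060, 0.4604
Aggregate via t-conorm [a + b − a·b]: 0.7997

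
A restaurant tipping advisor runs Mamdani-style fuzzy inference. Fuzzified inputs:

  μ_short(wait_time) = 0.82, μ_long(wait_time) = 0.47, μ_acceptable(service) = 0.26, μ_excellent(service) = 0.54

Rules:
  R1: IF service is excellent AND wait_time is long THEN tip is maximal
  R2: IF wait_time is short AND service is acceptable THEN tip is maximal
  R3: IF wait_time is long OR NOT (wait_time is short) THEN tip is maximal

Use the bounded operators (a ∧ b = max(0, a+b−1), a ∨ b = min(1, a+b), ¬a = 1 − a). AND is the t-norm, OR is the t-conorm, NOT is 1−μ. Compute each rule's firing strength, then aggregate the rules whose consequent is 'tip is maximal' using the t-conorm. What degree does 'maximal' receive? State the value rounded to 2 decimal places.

R1: excellent=0.54, long=0.47; AND[max(0, a+b−1)] → w = 0.01
R2: short=0.82, acceptable=0.26; AND[max(0, a+b−1)] → w = 0.08
R3: long=0.47, ¬short=1−0.82=0.18; OR[min(1, a+b)] → w = 0.65
Rules with consequent 'maximal': {R1, R2, R3} → strengths 0.01, 0.08, 0.65
Aggregate via t-conorm [min(1, a+b)]: 0.74

0.74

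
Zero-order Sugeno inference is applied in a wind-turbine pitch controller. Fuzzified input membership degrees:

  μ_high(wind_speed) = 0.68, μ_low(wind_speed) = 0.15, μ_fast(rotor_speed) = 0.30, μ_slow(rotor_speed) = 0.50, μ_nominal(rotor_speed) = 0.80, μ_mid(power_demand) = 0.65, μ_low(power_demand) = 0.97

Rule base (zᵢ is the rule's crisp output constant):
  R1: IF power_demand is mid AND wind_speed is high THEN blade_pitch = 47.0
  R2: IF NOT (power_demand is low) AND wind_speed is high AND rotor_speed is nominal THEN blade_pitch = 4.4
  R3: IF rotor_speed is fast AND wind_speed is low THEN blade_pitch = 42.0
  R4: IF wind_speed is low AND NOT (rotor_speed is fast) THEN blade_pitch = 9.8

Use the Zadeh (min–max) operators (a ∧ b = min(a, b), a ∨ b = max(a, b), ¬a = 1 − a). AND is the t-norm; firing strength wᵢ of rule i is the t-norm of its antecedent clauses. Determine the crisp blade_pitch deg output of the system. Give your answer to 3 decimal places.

39.237

R1 (z=47.0): mid=0.65, high=0.68; AND[min(a, b)] → w = 0.65
R2 (z=4.4): ¬low=1−0.97=0.03, high=0.68, nominal=0.80; AND[min(a, b)] → w = 0.03
R3 (z=42.0): fast=0.30, low=0.15; AND[min(a, b)] → w = 0.15
R4 (z=9.8): low=0.15, ¬fast=1−0.30=0.70; AND[min(a, b)] → w = 0.15
Weighted average = (0.65·47.0 + 0.03·4.4 + 0.15·42.0 + 0.15·9.8) / (0.65 + 0.03 + 0.15 + 0.15)
  = 38.4520 / 0.9800 = 39.237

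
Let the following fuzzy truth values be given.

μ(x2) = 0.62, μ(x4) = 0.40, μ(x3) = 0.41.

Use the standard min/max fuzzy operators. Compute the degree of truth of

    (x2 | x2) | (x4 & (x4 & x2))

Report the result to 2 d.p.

x2 | x2 = max(a, b) on (0.62, 0.62) = 0.62
x4 & x2 = min(a, b) on (0.40, 0.62) = 0.40
x4 & (x4 & x2) = min(a, b) on (0.40, 0.40) = 0.40
(x2 | x2) | (x4 & (x4 & x2)) = max(a, b) on (0.62, 0.40) = 0.62

0.62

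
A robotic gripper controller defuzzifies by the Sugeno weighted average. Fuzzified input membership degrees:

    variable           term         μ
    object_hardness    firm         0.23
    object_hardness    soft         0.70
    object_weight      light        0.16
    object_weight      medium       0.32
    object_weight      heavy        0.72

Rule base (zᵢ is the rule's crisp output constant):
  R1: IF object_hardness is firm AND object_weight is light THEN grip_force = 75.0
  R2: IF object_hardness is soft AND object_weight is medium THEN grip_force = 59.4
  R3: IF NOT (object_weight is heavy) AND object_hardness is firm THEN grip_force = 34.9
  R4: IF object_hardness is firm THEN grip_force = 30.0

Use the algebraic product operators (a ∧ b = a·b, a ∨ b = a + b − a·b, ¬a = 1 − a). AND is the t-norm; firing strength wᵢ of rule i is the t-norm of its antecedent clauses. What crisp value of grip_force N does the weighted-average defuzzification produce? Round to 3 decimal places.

R1 (z=75.0): firm=0.23, light=0.16; AND[a·b] → w = 0.0368
R2 (z=59.4): soft=0.70, medium=0.32; AND[a·b] → w = 0.2240
R3 (z=34.9): ¬heavy=1−0.72=0.28, firm=0.23; AND[a·b] → w = 0.0644
R4 (z=30.0): firm=0.23 → w = 0.2300
Weighted average = (0.0368·75.0 + 0.2240·59.4 + 0.0644·34.9 + 0.2300·30.0) / (0.0368 + 0.2240 + 0.0644 + 0.2300)
  = 25.2132 / 0.5552 = 45.413

45.413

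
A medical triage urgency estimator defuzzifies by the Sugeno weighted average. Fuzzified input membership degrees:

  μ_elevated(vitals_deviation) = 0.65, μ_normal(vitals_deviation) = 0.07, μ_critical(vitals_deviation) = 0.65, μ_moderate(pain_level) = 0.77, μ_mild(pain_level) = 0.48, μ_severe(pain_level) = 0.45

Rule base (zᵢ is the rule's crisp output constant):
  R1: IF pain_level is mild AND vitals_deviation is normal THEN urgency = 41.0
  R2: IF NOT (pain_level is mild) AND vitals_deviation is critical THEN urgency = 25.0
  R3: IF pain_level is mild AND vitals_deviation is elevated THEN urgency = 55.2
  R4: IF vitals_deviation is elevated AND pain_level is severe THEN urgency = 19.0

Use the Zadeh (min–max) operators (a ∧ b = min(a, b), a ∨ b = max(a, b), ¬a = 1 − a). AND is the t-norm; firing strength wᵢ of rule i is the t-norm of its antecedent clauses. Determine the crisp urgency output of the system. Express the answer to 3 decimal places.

R1 (z=41.0): mild=0.48, normal=0.07; AND[min(a, b)] → w = 0.07
R2 (z=25.0): ¬mild=1−0.48=0.52, critical=0.65; AND[min(a, b)] → w = 0.52
R3 (z=55.2): mild=0.48, elevated=0.65; AND[min(a, b)] → w = 0.48
R4 (z=19.0): elevated=0.65, severe=0.45; AND[min(a, b)] → w = 0.45
Weighted average = (0.07·41.0 + 0.52·25.0 + 0.48·55.2 + 0.45·19.0) / (0.07 + 0.52 + 0.48 + 0.45)
  = 50.9160 / 1.5200 = 33.497

33.497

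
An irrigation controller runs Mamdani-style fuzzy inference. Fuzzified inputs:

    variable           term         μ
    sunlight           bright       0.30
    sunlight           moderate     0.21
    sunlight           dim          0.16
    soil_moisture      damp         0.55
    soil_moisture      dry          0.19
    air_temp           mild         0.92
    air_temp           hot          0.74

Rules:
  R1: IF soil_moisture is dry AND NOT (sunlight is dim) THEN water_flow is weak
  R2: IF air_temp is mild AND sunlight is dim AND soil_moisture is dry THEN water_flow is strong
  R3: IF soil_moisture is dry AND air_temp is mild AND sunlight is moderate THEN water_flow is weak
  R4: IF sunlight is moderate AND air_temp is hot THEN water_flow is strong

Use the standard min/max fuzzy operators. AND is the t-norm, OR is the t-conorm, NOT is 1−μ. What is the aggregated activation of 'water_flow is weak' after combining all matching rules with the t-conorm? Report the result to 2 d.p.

0.19

R1: dry=0.19, ¬dim=1−0.16=0.84; AND[min(a, b)] → w = 0.19
R2: mild=0.92, dim=0.16, dry=0.19; AND[min(a, b)] → w = 0.16
R3: dry=0.19, mild=0.92, moderate=0.21; AND[min(a, b)] → w = 0.19
R4: moderate=0.21, hot=0.74; AND[min(a, b)] → w = 0.21
Rules with consequent 'weak': {R1, R3} → strengths 0.19, 0.19
Aggregate via t-conorm [max(a, b)]: 0.19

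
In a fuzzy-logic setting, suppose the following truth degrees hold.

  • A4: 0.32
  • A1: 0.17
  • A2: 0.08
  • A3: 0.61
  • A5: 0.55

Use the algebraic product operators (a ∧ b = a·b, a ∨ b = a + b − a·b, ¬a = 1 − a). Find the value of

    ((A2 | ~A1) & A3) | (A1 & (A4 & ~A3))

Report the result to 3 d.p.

0.525

~A1 = 1 − 0.1700 = 0.8300
A2 | ~A1 = a + b − a·b on (0.0800, 0.8300) = 0.8436
(A2 | ~A1) & A3 = a·b on (0.8436, 0.6100) = 0.5146
~A3 = 1 − 0.6100 = 0.3900
A4 & ~A3 = a·b on (0.3200, 0.3900) = 0.1248
A1 & (A4 & ~A3) = a·b on (0.1700, 0.1248) = 0.0212
((A2 | ~A1) & A3) | (A1 & (A4 & ~A3)) = a + b − a·b on (0.5146, 0.0212) = 0.5249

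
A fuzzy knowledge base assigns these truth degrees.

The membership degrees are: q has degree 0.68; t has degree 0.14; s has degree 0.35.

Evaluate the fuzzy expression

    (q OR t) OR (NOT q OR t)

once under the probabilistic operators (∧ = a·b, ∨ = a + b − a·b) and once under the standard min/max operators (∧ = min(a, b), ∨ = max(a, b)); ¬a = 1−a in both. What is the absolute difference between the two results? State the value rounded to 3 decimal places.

Under probabilistic:
  q OR t = a + b − a·b on (0.6800, 0.1400) = 0.7248
  NOT q = 1 − 0.6800 = 0.3200
  NOT q OR t = a + b − a·b on (0.3200, 0.1400) = 0.4152
  (q OR t) OR (NOT q OR t) = a + b − a·b on (0.7248, 0.4152) = 0.8391
  → value = 0.8391
Under standard min/max:
  q OR t = max(a, b) on (0.68, 0.14) = 0.68
  NOT q = 1 − 0.68 = 0.32
  NOT q OR t = max(a, b) on (0.32, 0.14) = 0.32
  (q OR t) OR (NOT q OR t) = max(a, b) on (0.68, 0.32) = 0.68
  → value = 0.6800
|0.8391 − 0.6800| = 0.159

0.159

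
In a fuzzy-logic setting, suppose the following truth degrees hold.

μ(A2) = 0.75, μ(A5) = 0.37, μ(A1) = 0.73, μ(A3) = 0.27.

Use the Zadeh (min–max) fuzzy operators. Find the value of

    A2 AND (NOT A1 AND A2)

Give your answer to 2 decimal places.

0.27

NOT A1 = 1 − 0.73 = 0.27
NOT A1 AND A2 = min(a, b) on (0.27, 0.75) = 0.27
A2 AND (NOT A1 AND A2) = min(a, b) on (0.75, 0.27) = 0.27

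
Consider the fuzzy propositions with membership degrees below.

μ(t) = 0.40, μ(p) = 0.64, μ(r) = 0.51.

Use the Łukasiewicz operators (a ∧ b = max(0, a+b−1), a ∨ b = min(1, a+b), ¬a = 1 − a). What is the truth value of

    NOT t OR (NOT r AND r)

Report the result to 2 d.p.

NOT t = 1 − 0.40 = 0.60
NOT r = 1 − 0.51 = 0.49
NOT r AND r = max(0, a+b−1) on (0.49, 0.51) = 0.00
NOT t OR (NOT r AND r) = min(1, a+b) on (0.60, 0.00) = 0.60

0.60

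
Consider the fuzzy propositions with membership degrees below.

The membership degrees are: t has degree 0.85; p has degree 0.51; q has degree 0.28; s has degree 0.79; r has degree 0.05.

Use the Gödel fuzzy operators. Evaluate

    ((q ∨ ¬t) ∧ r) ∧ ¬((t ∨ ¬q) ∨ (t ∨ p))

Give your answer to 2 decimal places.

0.05

¬t = 1 − 0.85 = 0.15
q ∨ ¬t = max(a, b) on (0.28, 0.15) = 0.28
(q ∨ ¬t) ∧ r = min(a, b) on (0.28, 0.05) = 0.05
¬q = 1 − 0.28 = 0.72
t ∨ ¬q = max(a, b) on (0.85, 0.72) = 0.85
t ∨ p = max(a, b) on (0.85, 0.51) = 0.85
(t ∨ ¬q) ∨ (t ∨ p) = max(a, b) on (0.85, 0.85) = 0.85
¬((t ∨ ¬q) ∨ (t ∨ p)) = 1 − 0.85 = 0.15
((q ∨ ¬t) ∧ r) ∧ ¬((t ∨ ¬q) ∨ (t ∨ p)) = min(a, b) on (0.05, 0.15) = 0.05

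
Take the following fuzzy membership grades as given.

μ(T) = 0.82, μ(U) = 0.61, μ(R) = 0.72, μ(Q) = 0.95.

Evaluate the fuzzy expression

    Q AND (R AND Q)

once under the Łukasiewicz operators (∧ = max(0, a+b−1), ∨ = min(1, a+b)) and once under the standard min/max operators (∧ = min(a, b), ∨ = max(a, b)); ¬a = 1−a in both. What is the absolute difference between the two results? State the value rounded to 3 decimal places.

0.100

Under Łukasiewicz:
  R AND Q = max(0, a+b−1) on (0.72, 0.95) = 0.67
  Q AND (R AND Q) = max(0, a+b−1) on (0.95, 0.67) = 0.62
  → value = 0.6200
Under standard min/max:
  R AND Q = min(a, b) on (0.72, 0.95) = 0.72
  Q AND (R AND Q) = min(a, b) on (0.95, 0.72) = 0.72
  → value = 0.7200
|0.6200 − 0.7200| = 0.100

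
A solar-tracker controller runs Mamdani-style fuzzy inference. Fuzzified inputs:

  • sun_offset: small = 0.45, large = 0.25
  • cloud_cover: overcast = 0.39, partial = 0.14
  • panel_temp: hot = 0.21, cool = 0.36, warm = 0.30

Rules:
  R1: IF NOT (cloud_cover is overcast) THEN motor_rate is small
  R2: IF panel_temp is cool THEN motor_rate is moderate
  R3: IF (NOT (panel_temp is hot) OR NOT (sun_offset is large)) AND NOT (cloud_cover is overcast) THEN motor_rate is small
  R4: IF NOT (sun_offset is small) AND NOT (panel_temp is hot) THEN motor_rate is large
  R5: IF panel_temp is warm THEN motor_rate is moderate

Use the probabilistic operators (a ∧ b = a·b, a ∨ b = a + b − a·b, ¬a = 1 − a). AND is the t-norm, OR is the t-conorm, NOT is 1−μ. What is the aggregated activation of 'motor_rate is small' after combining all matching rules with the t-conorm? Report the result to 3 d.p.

R1: ¬overcast=1−0.39=0.61 → w = 0.6100
R2: cool=0.36 → w = 0.3600
R3: (¬hot=1−0.21=0.79 OR ¬large=1−0.25=0.75) = 0.9475; AND[a·b] with ¬overcast=1−0.39=0.61 → w = 0.5780
R4: ¬small=1−0.45=0.55, ¬hot=1−0.21=0.79; AND[a·b] → w = 0.4345
R5: warm=0.30 → w = 0.3000
Rules with consequent 'small': {R1, R3} → strengths 0.6100, 0.5780
Aggregate via t-conorm [a + b − a·b]: 0.8354

0.835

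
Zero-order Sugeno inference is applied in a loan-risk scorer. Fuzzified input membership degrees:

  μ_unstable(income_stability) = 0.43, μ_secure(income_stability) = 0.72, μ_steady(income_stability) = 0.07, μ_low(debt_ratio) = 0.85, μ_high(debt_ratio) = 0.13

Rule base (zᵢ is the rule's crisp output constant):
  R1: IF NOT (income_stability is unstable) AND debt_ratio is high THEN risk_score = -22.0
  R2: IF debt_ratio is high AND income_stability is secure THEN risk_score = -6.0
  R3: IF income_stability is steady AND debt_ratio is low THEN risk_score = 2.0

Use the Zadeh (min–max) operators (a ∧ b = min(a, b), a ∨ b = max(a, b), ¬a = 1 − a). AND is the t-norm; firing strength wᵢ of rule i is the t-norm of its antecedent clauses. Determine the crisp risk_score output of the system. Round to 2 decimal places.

R1 (z=-22.0): ¬unstable=1−0.43=0.57, high=0.13; AND[min(a, b)] → w = 0.13
R2 (z=-6.0): high=0.13, secure=0.72; AND[min(a, b)] → w = 0.13
R3 (z=2.0): steady=0.07, low=0.85; AND[min(a, b)] → w = 0.07
Weighted average = (0.13·-22.0 + 0.13·-6.0 + 0.07·2.0) / (0.13 + 0.13 + 0.07)
  = -3.5000 / 0.3300 = -10.61

-10.61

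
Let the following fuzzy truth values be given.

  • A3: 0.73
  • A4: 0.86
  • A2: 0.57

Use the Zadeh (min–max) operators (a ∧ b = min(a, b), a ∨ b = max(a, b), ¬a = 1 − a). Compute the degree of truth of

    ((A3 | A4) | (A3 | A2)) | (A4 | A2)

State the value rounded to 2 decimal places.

0.86

A3 | A4 = max(a, b) on (0.73, 0.86) = 0.86
A3 | A2 = max(a, b) on (0.73, 0.57) = 0.73
(A3 | A4) | (A3 | A2) = max(a, b) on (0.86, 0.73) = 0.86
A4 | A2 = max(a, b) on (0.86, 0.57) = 0.86
((A3 | A4) | (A3 | A2)) | (A4 | A2) = max(a, b) on (0.86, 0.86) = 0.86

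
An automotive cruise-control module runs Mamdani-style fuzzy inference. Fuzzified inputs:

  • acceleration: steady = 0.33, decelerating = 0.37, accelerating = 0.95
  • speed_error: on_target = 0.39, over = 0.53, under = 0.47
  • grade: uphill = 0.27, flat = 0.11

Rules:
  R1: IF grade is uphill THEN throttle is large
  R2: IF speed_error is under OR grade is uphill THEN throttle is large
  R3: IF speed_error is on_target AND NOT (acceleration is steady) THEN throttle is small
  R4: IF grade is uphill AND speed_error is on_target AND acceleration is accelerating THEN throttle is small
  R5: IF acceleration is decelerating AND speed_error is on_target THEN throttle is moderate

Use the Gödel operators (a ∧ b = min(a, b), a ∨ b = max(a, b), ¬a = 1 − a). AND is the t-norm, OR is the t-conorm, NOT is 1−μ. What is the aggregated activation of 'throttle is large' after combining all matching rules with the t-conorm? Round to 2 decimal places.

0.47

R1: uphill=0.27 → w = 0.27
R2: under=0.47, uphill=0.27; OR[max(a, b)] → w = 0.47
R3: on_target=0.39, ¬steady=1−0.33=0.67; AND[min(a, b)] → w = 0.39
R4: uphill=0.27, on_target=0.39, accelerating=0.95; AND[min(a, b)] → w = 0.27
R5: decelerating=0.37, on_target=0.39; AND[min(a, b)] → w = 0.37
Rules with consequent 'large': {R1, R2} → strengths 0.27, 0.47
Aggregate via t-conorm [max(a, b)]: 0.47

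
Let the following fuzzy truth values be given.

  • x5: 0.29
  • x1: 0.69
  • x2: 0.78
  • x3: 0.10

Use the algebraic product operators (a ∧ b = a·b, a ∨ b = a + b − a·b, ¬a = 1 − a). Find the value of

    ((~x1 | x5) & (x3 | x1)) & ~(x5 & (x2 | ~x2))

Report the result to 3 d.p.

~x1 = 1 − 0.6900 = 0.3100
~x1 | x5 = a + b − a·b on (0.3100, 0.2900) = 0.5101
x3 | x1 = a + b − a·b on (0.1000, 0.6900) = 0.7210
(~x1 | x5) & (x3 | x1) = a·b on (0.5101, 0.7210) = 0.3678
~x2 = 1 − 0.7800 = 0.2200
x2 | ~x2 = a + b − a·b on (0.7800, 0.2200) = 0.8284
x5 & (x2 | ~x2) = a·b on (0.2900, 0.8284) = 0.2402
~(x5 & (x2 | ~x2)) = 1 − 0.2402 = 0.7598
((~x1 | x5) & (x3 | x1)) & ~(x5 & (x2 | ~x2)) = a·b on (0.3678, 0.7598) = 0.2794

0.279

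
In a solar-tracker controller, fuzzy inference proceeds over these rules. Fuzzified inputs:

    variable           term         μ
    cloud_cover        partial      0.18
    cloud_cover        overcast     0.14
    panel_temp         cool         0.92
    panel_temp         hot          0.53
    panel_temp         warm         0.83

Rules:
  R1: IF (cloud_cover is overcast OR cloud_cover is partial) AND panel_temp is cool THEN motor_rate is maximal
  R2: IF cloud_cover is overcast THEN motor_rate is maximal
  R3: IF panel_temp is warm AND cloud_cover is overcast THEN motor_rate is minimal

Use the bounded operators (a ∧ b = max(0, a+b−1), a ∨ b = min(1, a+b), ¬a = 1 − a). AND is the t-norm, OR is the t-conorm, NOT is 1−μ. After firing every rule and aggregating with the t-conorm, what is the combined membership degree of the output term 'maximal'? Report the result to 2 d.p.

0.38

R1: (overcast=0.14 OR partial=0.18) = 0.32; AND[max(0, a+b−1)] with cool=0.92 → w = 0.24
R2: overcast=0.14 → w = 0.14
R3: warm=0.83, overcast=0.14; AND[max(0, a+b−1)] → w = 0.00
Rules with consequent 'maximal': {R1, R2} → strengths 0.24, 0.14
Aggregate via t-conorm [min(1, a+b)]: 0.38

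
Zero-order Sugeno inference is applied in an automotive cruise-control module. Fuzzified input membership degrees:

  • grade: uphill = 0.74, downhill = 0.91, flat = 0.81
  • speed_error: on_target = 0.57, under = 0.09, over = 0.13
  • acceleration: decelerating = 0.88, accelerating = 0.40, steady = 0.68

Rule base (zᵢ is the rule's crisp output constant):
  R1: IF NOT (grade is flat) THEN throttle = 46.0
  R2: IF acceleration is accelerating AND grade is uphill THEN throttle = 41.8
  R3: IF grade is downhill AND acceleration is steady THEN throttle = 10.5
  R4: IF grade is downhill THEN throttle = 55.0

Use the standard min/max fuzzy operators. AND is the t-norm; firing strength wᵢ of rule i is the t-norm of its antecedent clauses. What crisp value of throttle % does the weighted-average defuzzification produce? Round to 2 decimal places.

37.91

R1 (z=46.0): ¬flat=1−0.81=0.19 → w = 0.19
R2 (z=41.8): accelerating=0.40, uphill=0.74; AND[min(a, b)] → w = 0.40
R3 (z=10.5): downhill=0.91, steady=0.68; AND[min(a, b)] → w = 0.68
R4 (z=55.0): downhill=0.91 → w = 0.91
Weighted average = (0.19·46.0 + 0.40·41.8 + 0.68·10.5 + 0.91·55.0) / (0.19 + 0.40 + 0.68 + 0.91)
  = 82.6500 / 2.1800 = 37.91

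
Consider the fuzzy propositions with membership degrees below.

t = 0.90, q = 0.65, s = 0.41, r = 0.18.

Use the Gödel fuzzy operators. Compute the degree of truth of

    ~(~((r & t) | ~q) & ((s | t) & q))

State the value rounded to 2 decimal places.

r & t = min(a, b) on (0.18, 0.90) = 0.18
~q = 1 − 0.65 = 0.35
(r & t) | ~q = max(a, b) on (0.18, 0.35) = 0.35
~((r & t) | ~q) = 1 − 0.35 = 0.65
s | t = max(a, b) on (0.41, 0.90) = 0.90
(s | t) & q = min(a, b) on (0.90, 0.65) = 0.65
~((r & t) | ~q) & ((s | t) & q) = min(a, b) on (0.65, 0.65) = 0.65
~(~((r & t) | ~q) & ((s | t) & q)) = 1 − 0.65 = 0.35

0.35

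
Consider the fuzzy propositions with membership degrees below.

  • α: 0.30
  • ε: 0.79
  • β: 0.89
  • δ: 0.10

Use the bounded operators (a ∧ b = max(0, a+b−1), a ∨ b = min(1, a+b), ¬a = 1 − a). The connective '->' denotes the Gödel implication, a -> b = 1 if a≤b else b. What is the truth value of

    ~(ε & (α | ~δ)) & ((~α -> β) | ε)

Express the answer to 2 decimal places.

0.21

~δ = 1 − 0.10 = 0.90
α | ~δ = min(1, a+b) on (0.30, 0.90) = 1.00
ε & (α | ~δ) = max(0, a+b−1) on (0.79, 1.00) = 0.79
~(ε & (α | ~δ)) = 1 − 0.79 = 0.21
~α = 1 − 0.30 = 0.70
~α -> β  [Gödel: 1 if a≤b else b] with a=0.70, b=0.89 → 1.00
(~α -> β) | ε = min(1, a+b) on (1.00, 0.79) = 1.00
~(ε & (α | ~δ)) & ((~α -> β) | ε) = max(0, a+b−1) on (0.21, 1.00) = 0.21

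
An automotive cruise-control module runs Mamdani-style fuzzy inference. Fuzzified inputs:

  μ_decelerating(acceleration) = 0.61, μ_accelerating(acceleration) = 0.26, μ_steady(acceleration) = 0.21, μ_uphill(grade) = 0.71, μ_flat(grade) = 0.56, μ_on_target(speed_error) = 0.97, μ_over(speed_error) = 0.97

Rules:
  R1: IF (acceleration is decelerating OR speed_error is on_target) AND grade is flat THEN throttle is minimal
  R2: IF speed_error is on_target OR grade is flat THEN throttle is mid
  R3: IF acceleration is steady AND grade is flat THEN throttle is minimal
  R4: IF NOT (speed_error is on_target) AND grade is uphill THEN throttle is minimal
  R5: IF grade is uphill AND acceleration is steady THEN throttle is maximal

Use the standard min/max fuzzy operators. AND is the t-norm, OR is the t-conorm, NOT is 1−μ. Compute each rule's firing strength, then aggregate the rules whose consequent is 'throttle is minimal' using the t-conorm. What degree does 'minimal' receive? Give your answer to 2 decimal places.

R1: (decelerating=0.61 OR on_target=0.97) = 0.97; AND[min(a, b)] with flat=0.56 → w = 0.56
R2: on_target=0.97, flat=0.56; OR[max(a, b)] → w = 0.97
R3: steady=0.21, flat=0.56; AND[min(a, b)] → w = 0.21
R4: ¬on_target=1−0.97=0.03, uphill=0.71; AND[min(a, b)] → w = 0.03
R5: uphill=0.71, steady=0.21; AND[min(a, b)] → w = 0.21
Rules with consequent 'minimal': {R1, R3, R4} → strengths 0.56, 0.21, 0.03
Aggregate via t-conorm [max(a, b)]: 0.56

0.56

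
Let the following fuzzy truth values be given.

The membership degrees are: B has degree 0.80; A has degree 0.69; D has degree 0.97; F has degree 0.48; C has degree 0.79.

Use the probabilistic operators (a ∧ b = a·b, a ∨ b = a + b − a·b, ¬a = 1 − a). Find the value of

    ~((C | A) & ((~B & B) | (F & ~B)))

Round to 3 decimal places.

0.775

C | A = a + b − a·b on (0.7900, 0.6900) = 0.9349
~B = 1 − 0.8000 = 0.2000
~B & B = a·b on (0.2000, 0.8000) = 0.1600
~B = 1 − 0.8000 = 0.2000
F & ~B = a·b on (0.4800, 0.2000) = 0.0960
(~B & B) | (F & ~B) = a + b − a·b on (0.1600, 0.0960) = 0.2406
(C | A) & ((~B & B) | (F & ~B)) = a·b on (0.9349, 0.2406) = 0.2250
~((C | A) & ((~B & B) | (F & ~B))) = 1 − 0.2250 = 0.7750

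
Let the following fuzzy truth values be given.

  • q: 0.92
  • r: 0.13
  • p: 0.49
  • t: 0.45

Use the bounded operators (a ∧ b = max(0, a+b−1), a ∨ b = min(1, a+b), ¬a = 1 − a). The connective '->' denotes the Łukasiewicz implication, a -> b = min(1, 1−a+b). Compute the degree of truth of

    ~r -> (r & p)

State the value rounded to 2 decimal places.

~r = 1 − 0.13 = 0.87
r & p = max(0, a+b−1) on (0.13, 0.49) = 0.00
~r -> (r & p)  [Łukasiewicz: min(1, 1−a+b)] with a=0.87, b=0.00 → 0.13

0.13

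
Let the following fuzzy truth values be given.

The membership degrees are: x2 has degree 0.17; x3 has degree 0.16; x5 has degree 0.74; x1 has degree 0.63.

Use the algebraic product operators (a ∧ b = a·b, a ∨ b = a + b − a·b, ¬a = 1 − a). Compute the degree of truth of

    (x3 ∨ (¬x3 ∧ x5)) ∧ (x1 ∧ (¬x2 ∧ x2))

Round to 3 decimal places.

¬x3 = 1 − 0.1600 = 0.8400
¬x3 ∧ x5 = a·b on (0.8400, 0.7400) = 0.6216
x3 ∨ (¬x3 ∧ x5) = a + b − a·b on (0.1600, 0.6216) = 0.6821
¬x2 = 1 − 0.1700 = 0.8300
¬x2 ∧ x2 = a·b on (0.8300, 0.1700) = 0.1411
x1 ∧ (¬x2 ∧ x2) = a·b on (0.6300, 0.1411) = 0.0889
(x3 ∨ (¬x3 ∧ x5)) ∧ (x1 ∧ (¬x2 ∧ x2)) = a·b on (0.6821, 0.0889) = 0.0606

0.061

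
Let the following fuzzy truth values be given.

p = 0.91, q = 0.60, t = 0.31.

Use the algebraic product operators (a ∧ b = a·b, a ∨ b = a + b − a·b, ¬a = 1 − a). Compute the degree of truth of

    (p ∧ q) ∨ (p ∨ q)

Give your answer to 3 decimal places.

p ∧ q = a·b on (0.9100, 0.6000) = 0.5460
p ∨ q = a + b − a·b on (0.9100, 0.6000) = 0.9640
(p ∧ q) ∨ (p ∨ q) = a + b − a·b on (0.5460, 0.9640) = 0.9837

0.984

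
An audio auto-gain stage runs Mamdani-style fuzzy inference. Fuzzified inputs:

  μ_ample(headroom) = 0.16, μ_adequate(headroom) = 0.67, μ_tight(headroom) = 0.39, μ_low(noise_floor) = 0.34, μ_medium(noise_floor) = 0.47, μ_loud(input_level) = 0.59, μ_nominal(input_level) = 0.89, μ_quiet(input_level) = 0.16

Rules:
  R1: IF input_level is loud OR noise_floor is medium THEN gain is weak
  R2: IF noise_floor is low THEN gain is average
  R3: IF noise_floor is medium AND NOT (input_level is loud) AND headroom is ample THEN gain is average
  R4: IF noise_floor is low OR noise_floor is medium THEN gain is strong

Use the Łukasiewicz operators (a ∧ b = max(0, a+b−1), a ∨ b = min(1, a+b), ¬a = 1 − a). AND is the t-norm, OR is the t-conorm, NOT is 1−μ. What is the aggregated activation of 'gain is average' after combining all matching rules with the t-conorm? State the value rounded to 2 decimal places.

0.34

R1: loud=0.59, medium=0.47; OR[min(1, a+b)] → w = 1.00
R2: low=0.34 → w = 0.34
R3: medium=0.47, ¬loud=1−0.59=0.41, ample=0.16; AND[max(0, a+b−1)] → w = 0.00
R4: low=0.34, medium=0.47; OR[min(1, a+b)] → w = 0.81
Rules with consequent 'average': {R2, R3} → strengths 0.34, 0.00
Aggregate via t-conorm [min(1, a+b)]: 0.34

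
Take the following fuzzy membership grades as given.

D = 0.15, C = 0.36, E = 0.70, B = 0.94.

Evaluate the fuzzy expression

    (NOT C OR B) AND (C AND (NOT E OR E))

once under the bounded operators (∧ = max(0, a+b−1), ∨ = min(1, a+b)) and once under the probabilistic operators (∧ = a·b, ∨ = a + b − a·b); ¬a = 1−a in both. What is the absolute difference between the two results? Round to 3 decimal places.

0.082

Under bounded:
  NOT C = 1 − 0.36 = 0.64
  NOT C OR B = min(1, a+b) on (0.64, 0.94) = 1.00
  NOT E = 1 − 0.70 = 0.30
  NOT E OR E = min(1, a+b) on (0.30, 0.70) = 1.00
  C AND (NOT E OR E) = max(0, a+b−1) on (0.36, 1.00) = 0.36
  (NOT C OR B) AND (C AND (NOT E OR E)) = max(0, a+b−1) on (1.00, 0.36) = 0.36
  → value = 0.3600
Under probabilistic:
  NOT C = 1 − 0.3600 = 0.6400
  NOT C OR B = a + b − a·b on (0.6400, 0.9400) = 0.9784
  NOT E = 1 − 0.7000 = 0.3000
  NOT E OR E = a + b − a·b on (0.3000, 0.7000) = 0.7900
  C AND (NOT E OR E) = a·b on (0.3600, 0.7900) = 0.2844
  (NOT C OR B) AND (C AND (NOT E OR E)) = a·b on (0.9784, 0.2844) = 0.2783
  → value = 0.2783
|0.3600 − 0.2783| = 0.082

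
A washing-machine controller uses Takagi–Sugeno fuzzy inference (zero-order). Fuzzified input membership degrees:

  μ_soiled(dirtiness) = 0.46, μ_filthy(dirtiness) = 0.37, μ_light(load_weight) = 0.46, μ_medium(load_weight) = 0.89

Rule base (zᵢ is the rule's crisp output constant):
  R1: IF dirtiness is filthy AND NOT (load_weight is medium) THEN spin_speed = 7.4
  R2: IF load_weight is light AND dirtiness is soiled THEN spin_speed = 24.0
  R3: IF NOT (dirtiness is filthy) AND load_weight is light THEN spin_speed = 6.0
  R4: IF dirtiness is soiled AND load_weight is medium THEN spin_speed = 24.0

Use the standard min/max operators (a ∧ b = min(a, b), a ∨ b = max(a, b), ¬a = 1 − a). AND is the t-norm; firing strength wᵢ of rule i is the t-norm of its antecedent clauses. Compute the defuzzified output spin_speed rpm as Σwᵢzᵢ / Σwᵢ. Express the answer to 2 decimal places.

17.22

R1 (z=7.4): filthy=0.37, ¬medium=1−0.89=0.11; AND[min(a, b)] → w = 0.11
R2 (z=24.0): light=0.46, soiled=0.46; AND[min(a, b)] → w = 0.46
R3 (z=6.0): ¬filthy=1−0.37=0.63, light=0.46; AND[min(a, b)] → w = 0.46
R4 (z=24.0): soiled=0.46, medium=0.89; AND[min(a, b)] → w = 0.46
Weighted average = (0.11·7.4 + 0.46·24.0 + 0.46·6.0 + 0.46·24.0) / (0.11 + 0.46 + 0.46 + 0.46)
  = 25.6540 / 1.4900 = 17.22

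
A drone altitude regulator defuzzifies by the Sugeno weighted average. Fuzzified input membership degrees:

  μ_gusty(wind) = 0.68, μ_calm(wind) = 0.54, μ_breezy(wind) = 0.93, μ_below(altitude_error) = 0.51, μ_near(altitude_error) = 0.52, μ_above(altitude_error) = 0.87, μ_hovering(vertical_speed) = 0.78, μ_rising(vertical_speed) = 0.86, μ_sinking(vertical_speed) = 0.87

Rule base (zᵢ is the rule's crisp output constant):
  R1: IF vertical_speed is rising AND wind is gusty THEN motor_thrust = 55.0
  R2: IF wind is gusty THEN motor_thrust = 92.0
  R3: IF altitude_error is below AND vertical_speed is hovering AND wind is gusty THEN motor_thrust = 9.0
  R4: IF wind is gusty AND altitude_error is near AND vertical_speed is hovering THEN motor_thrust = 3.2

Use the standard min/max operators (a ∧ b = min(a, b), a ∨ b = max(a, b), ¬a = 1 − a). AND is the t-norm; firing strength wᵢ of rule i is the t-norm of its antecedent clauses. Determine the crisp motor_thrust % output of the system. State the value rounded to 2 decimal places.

44.44

R1 (z=55.0): rising=0.86, gusty=0.68; AND[min(a, b)] → w = 0.68
R2 (z=92.0): gusty=0.68 → w = 0.68
R3 (z=9.0): below=0.51, hovering=0.78, gusty=0.68; AND[min(a, b)] → w = 0.51
R4 (z=3.2): gusty=0.68, near=0.52, hovering=0.78; AND[min(a, b)] → w = 0.52
Weighted average = (0.68·55.0 + 0.68·92.0 + 0.51·9.0 + 0.52·3.2) / (0.68 + 0.68 + 0.51 + 0.52)
  = 106.2140 / 2.3900 = 44.44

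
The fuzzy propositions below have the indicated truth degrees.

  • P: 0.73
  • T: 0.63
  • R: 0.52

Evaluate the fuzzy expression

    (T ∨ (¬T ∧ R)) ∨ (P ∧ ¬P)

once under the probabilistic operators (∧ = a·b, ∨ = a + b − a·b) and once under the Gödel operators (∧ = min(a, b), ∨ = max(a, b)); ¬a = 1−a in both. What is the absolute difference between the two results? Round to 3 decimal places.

0.130

Under probabilistic:
  ¬T = 1 − 0.6300 = 0.3700
  ¬T ∧ R = a·b on (0.3700, 0.5200) = 0.1924
  T ∨ (¬T ∧ R) = a + b − a·b on (0.6300, 0.1924) = 0.7012
  ¬P = 1 − 0.7300 = 0.2700
  P ∧ ¬P = a·b on (0.7300, 0.2700) = 0.1971
  (T ∨ (¬T ∧ R)) ∨ (P ∧ ¬P) = a + b − a·b on (0.7012, 0.1971) = 0.7601
  → value = 0.7601
Under Gödel:
  ¬T = 1 − 0.63 = 0.37
  ¬T ∧ R = min(a, b) on (0.37, 0.52) = 0.37
  T ∨ (¬T ∧ R) = max(a, b) on (0.63, 0.37) = 0.63
  ¬P = 1 − 0.73 = 0.27
  P ∧ ¬P = min(a, b) on (0.73, 0.27) = 0.27
  (T ∨ (¬T ∧ R)) ∨ (P ∧ ¬P) = max(a, b) on (0.63, 0.27) = 0.63
  → value = 0.6300
|0.7601 − 0.6300| = 0.130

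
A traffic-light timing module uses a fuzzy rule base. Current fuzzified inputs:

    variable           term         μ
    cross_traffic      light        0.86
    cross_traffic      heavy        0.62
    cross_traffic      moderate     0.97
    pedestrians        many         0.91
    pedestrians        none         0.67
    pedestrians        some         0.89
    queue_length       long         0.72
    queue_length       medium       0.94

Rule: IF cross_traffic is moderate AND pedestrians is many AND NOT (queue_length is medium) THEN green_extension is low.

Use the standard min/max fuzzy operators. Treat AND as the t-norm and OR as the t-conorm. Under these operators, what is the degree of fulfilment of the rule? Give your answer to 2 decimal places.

0.06

firing strength: moderate=0.97, many=0.91, ¬medium=1−0.94=0.06; AND[min(a, b)] → w = 0.06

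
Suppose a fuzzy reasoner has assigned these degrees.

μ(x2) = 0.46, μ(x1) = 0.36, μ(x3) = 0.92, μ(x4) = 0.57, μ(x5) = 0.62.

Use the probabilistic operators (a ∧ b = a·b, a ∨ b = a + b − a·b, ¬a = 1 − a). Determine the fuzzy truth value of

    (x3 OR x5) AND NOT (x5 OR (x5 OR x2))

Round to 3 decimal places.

0.076

x3 OR x5 = a + b − a·b on (0.9200, 0.6200) = 0.9696
x5 OR x2 = a + b − a·b on (0.6200, 0.4600) = 0.7948
x5 OR (x5 OR x2) = a + b − a·b on (0.6200, 0.7948) = 0.9220
NOT (x5 OR (x5 OR x2)) = 1 − 0.9220 = 0.0780
(x3 OR x5) AND NOT (x5 OR (x5 OR x2)) = a·b on (0.9696, 0.0780) = 0.0756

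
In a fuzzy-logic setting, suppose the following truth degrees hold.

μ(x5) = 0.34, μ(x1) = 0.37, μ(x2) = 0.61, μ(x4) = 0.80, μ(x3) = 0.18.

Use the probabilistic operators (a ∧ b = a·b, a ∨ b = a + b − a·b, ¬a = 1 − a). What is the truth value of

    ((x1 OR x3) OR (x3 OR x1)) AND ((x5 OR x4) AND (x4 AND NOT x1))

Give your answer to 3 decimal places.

x1 OR x3 = a + b − a·b on (0.3700, 0.1800) = 0.4834
x3 OR x1 = a + b − a·b on (0.1800, 0.3700) = 0.4834
(x1 OR x3) OR (x3 OR x1) = a + b − a·b on (0.4834, 0.4834) = 0.7331
x5 OR x4 = a + b − a·b on (0.3400, 0.8000) = 0.8680
NOT x1 = 1 − 0.3700 = 0.6300
x4 AND NOT x1 = a·b on (0.8000, 0.6300) = 0.5040
(x5 OR x4) AND (x4 AND NOT x1) = a·b on (0.8680, 0.5040) = 0.4375
((x1 OR x3) OR (x3 OR x1)) AND ((x5 OR x4) AND (x4 AND NOT x1)) = a·b on (0.7331, 0.4375) = 0.3207

0.321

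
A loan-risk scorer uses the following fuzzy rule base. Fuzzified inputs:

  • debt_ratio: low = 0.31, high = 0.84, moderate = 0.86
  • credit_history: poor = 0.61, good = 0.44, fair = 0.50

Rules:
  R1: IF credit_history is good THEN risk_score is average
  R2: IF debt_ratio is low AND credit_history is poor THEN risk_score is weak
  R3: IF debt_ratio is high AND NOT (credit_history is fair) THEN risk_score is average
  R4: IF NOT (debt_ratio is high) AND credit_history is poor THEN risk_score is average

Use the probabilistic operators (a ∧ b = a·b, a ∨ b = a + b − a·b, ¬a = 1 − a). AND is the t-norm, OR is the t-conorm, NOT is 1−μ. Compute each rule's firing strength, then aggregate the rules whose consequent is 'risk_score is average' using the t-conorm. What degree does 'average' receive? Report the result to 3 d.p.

R1: good=0.44 → w = 0.4400
R2: low=0.31, poor=0.61; AND[a·b] → w = 0.1891
R3: high=0.84, ¬fair=1−0.50=0.50; AND[a·b] → w = 0.4200
R4: ¬high=1−0.84=0.16, poor=0.61; AND[a·b] → w = 0.0976
Rules with consequent 'average': {R1, R3, R4} → strengths 0.4400, 0.4200, 0.0976
Aggregate via t-conorm [a + b − a·b]: 0.7069

0.707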